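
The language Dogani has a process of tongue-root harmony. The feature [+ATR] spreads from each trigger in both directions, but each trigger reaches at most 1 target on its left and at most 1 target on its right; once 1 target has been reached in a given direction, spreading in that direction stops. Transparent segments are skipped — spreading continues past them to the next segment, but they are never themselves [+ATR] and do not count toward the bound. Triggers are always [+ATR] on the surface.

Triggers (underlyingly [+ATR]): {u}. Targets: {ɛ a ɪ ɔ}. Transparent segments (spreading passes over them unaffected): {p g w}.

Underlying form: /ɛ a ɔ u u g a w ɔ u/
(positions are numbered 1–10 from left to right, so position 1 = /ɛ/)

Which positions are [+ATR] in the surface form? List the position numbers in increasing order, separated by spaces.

3 4 5 7 9 10

From /u/ at 4 rightward: 5 /u/ is itself a trigger — this domain ends here.
From /u/ at 4 leftward: 3 /ɔ/ → [+ATR]; bound reached.
From /u/ at 5 rightward: 6 /g/ transparent; 7 /a/ → [+ATR]; bound reached.
From /u/ at 5 leftward: 4 /u/ is itself a trigger — this domain ends here.
From /u/ at 10 rightward: word edge.
From /u/ at 10 leftward: 9 /ɔ/ → [+ATR]; bound reached.
Targets with no active source: positions 1 2 stay [-ATR].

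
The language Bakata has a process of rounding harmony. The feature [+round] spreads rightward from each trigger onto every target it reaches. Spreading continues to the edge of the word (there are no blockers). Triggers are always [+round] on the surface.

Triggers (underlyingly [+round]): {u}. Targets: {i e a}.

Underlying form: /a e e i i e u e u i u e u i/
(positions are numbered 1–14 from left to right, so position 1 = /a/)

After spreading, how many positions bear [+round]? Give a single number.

From /u/ at 7 rightward: 8 /e/ → [+round]; 9 /u/ is itself a trigger — this domain ends here.
From /u/ at 9 rightward: 10 /i/ → [+round]; 11 /u/ is itself a trigger — this domain ends here.
From /u/ at 11 rightward: 12 /e/ → [+round]; 13 /u/ is itself a trigger — this domain ends here.
From /u/ at 13 rightward: 14 /i/ → [+round]; word edge.
Targets with no active source: positions 1 2 3 4 5 6 stay [-round].
[+round] positions on the surface: 7 8 9 10 11 12 13 14.

8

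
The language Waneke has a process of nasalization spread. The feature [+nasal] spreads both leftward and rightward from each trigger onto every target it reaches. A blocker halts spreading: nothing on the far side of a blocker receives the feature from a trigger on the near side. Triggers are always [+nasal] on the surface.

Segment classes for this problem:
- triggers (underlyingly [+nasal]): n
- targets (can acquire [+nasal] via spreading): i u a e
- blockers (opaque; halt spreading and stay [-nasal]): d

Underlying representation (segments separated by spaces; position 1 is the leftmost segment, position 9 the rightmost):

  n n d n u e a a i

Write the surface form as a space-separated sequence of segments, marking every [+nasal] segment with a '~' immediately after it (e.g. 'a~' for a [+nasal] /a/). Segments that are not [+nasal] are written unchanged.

n~ n~ d n~ u~ e~ a~ a~ i~

From /n/ at 1 rightward: 2 /n/ is itself a trigger — this domain ends here.
From /n/ at 1 leftward: word edge.
From /n/ at 2 rightward: 3 /d/ blocks.
From /n/ at 2 leftward: 1 /n/ is itself a trigger — this domain ends here.
From /n/ at 4 rightward: 5 /u/ → [+nasal]; 6 /e/ → [+nasal]; 7 /a/ → [+nasal]; 8 /a/ → [+nasal]; 9 /i/ → [+nasal]; word edge.
From /n/ at 4 leftward: 3 /d/ blocks.
[+nasal] positions on the surface: 1 2 4 5 6 7 8 9.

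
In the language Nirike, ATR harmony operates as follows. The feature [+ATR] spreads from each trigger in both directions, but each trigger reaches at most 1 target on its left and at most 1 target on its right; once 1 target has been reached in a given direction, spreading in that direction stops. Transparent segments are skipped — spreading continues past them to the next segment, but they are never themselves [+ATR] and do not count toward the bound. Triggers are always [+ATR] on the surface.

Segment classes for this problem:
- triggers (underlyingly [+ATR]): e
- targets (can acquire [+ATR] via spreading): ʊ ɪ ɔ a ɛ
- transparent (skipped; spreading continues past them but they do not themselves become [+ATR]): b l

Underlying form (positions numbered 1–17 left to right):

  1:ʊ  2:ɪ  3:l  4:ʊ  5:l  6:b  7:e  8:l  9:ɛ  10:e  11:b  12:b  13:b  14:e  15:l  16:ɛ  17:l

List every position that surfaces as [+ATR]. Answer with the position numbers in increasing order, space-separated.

4 7 9 10 14 16

From /e/ at 7 rightward: 8 /l/ transparent; 9 /ɛ/ → [+ATR]; bound reached.
From /e/ at 7 leftward: 6 /b/ transparent; 5 /l/ transparent; 4 /ʊ/ → [+ATR]; bound reached.
From /e/ at 10 rightward: 11 /b/ transparent; 12 /b/ transparent; 13 /b/ transparent; 14 /e/ is itself a trigger — this domain ends here.
From /e/ at 10 leftward: 9 /ɛ/ → [+ATR]; bound reached.
From /e/ at 14 rightward: 15 /l/ transparent; 16 /ɛ/ → [+ATR]; bound reached.
From /e/ at 14 leftward: 13 /b/ transparent; 12 /b/ transparent; 11 /b/ transparent; 10 /e/ is itself a trigger — this domain ends here.
Targets with no active source: positions 1 2 stay [-ATR].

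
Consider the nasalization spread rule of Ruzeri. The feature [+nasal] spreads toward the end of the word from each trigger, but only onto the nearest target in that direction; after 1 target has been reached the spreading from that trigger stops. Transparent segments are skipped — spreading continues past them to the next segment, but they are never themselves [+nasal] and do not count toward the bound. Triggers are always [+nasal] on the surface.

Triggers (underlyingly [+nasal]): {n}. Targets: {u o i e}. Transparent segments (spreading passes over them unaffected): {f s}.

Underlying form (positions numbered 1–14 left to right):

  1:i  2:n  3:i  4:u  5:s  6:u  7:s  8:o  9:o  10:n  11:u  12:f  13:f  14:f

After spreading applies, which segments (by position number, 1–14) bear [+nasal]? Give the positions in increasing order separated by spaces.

2 3 10 11

From /n/ at 2 rightward: 3 /i/ → [+nasal]; bound reached.
From /n/ at 10 rightward: 11 /u/ → [+nasal]; bound reached.
Targets with no active source: positions 1 4 6 8 9 stay [-nasal].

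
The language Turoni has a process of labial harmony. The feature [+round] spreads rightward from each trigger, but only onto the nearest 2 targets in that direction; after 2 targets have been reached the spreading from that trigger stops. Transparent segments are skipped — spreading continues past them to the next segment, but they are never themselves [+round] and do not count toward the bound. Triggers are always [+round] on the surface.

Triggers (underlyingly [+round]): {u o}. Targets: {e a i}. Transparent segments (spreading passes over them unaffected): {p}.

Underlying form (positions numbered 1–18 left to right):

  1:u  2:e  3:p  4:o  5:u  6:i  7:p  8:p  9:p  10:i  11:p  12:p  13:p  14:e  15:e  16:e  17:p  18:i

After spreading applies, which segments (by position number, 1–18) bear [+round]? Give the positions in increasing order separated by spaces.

1 2 4 5 6 10

From /u/ at 1 rightward: 2 /e/ → [+round]; 3 /p/ transparent; 4 /o/ is itself a trigger — this domain ends here.
From /o/ at 4 rightward: 5 /u/ is itself a trigger — this domain ends here.
From /u/ at 5 rightward: 6 /i/ → [+round]; 7 /p/ transparent; 8 /p/ transparent; 9 /p/ transparent; 10 /i/ → [+round]; bound reached.
Targets with no active source: positions 14 15 16 18 stay [-round].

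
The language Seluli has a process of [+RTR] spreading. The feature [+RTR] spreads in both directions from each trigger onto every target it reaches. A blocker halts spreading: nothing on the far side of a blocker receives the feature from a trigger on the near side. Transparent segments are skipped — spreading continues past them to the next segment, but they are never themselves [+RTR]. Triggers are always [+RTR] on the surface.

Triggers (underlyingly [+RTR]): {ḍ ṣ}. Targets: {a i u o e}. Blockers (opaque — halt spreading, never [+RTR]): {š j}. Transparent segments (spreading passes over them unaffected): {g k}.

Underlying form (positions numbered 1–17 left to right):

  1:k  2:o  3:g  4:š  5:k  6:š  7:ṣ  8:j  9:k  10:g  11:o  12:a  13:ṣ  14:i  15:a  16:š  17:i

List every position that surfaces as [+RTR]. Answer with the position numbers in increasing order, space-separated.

From /ṣ/ at 7 rightward: 8 /j/ blocks.
From /ṣ/ at 7 leftward: 6 /š/ blocks.
From /ṣ/ at 13 rightward: 14 /i/ → [+RTR]; 15 /a/ → [+RTR]; 16 /š/ blocks.
From /ṣ/ at 13 leftward: 12 /a/ → [+RTR]; 11 /o/ → [+RTR]; 10 /g/ transparent; 9 /k/ transparent; 8 /j/ blocks.
Targets with no active source: positions 2 17 stay [-emphatic].

7 11 12 13 14 15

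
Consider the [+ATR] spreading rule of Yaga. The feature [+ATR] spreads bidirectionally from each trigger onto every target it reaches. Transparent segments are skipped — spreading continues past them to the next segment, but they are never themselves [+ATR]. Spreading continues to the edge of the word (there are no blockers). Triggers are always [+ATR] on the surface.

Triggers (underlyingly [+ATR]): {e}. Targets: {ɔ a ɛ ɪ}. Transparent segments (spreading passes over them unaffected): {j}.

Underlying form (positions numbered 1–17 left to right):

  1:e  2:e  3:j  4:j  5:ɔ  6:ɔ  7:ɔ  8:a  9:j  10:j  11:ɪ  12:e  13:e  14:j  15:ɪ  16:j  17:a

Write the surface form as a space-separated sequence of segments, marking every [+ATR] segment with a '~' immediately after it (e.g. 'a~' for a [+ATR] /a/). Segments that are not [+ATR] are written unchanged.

e~ e~ j j ɔ~ ɔ~ ɔ~ a~ j j ɪ~ e~ e~ j ɪ~ j a~

From /e/ at 1 rightward: 2 /e/ is itself a trigger — this domain ends here.
From /e/ at 1 leftward: word edge.
From /e/ at 2 rightward: 3 /j/ transparent; 4 /j/ transparent; 5 /ɔ/ → [+ATR]; 6 /ɔ/ → [+ATR]; 7 /ɔ/ → [+ATR]; 8 /a/ → [+ATR]; 9 /j/ transparent; 10 /j/ transparent; 11 /ɪ/ → [+ATR]; 12 /e/ is itself a trigger — this domain ends here.
From /e/ at 2 leftward: 1 /e/ is itself a trigger — this domain ends here.
From /e/ at 12 rightward: 13 /e/ is itself a trigger — this domain ends here.
From /e/ at 12 leftward: 11 /ɪ/ → [+ATR]; 10 /j/ transparent; 9 /j/ transparent; 8 /a/ → [+ATR]; 7 /ɔ/ → [+ATR]; 6 /ɔ/ → [+ATR]; 5 /ɔ/ → [+ATR]; 4 /j/ transparent; 3 /j/ transparent; 2 /e/ is itself a trigger — this domain ends here.
From /e/ at 13 rightward: 14 /j/ transparent; 15 /ɪ/ → [+ATR]; 16 /j/ transparent; 17 /a/ → [+ATR]; word edge.
From /e/ at 13 leftward: 12 /e/ is itself a trigger — this domain ends here.
[+ATR] positions on the surface: 1 2 5 6 7 8 11 12 13 15 17.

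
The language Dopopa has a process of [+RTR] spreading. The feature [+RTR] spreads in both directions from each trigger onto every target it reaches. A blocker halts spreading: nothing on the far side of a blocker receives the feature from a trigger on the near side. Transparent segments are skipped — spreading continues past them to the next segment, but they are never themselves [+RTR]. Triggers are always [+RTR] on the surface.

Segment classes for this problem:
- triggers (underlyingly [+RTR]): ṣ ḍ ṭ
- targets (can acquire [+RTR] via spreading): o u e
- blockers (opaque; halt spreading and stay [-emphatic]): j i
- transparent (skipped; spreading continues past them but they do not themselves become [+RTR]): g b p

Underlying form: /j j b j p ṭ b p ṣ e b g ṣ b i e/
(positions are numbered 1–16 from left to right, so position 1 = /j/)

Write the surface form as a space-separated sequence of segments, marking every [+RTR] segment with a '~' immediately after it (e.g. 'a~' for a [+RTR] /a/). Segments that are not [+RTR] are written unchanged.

j j b j p ṭ~ b p ṣ~ e~ b g ṣ~ b i e

From /ṭ/ at 6 rightward: 7 /b/ transparent; 8 /p/ transparent; 9 /ṣ/ is itself a trigger — this domain ends here.
From /ṭ/ at 6 leftward: 5 /p/ transparent; 4 /j/ blocks.
From /ṣ/ at 9 rightward: 10 /e/ → [+RTR]; 11 /b/ transparent; 12 /g/ transparent; 13 /ṣ/ is itself a trigger — this domain ends here.
From /ṣ/ at 9 leftward: 8 /p/ transparent; 7 /b/ transparent; 6 /ṭ/ is itself a trigger — this domain ends here.
From /ṣ/ at 13 rightward: 14 /b/ transparent; 15 /i/ blocks.
From /ṣ/ at 13 leftward: 12 /g/ transparent; 11 /b/ transparent; 10 /e/ → [+RTR]; 9 /ṣ/ is itself a trigger — this domain ends here.
Target with no active source: position 16 stays [-emphatic].
[+RTR] positions on the surface: 6 9 10 13.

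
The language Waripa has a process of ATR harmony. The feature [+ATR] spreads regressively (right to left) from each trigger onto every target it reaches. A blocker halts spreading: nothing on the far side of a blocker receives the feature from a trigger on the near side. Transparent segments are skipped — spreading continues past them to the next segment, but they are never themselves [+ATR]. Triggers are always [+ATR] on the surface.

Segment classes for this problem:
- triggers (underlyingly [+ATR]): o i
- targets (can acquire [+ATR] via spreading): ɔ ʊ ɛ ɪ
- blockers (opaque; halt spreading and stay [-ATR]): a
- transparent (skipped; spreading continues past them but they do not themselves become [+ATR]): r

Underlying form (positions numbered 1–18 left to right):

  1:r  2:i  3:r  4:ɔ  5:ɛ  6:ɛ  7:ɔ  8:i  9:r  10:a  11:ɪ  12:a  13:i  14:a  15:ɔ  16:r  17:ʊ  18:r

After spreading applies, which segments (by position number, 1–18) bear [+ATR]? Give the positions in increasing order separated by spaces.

2 4 5 6 7 8 13

From /i/ at 2 leftward: 1 /r/ transparent; word edge.
From /i/ at 8 leftward: 7 /ɔ/ → [+ATR]; 6 /ɛ/ → [+ATR]; 5 /ɛ/ → [+ATR]; 4 /ɔ/ → [+ATR]; 3 /r/ transparent; 2 /i/ is itself a trigger — this domain ends here.
From /i/ at 13 leftward: 12 /a/ blocks.
Targets with no active source: positions 11 15 17 stay [-ATR].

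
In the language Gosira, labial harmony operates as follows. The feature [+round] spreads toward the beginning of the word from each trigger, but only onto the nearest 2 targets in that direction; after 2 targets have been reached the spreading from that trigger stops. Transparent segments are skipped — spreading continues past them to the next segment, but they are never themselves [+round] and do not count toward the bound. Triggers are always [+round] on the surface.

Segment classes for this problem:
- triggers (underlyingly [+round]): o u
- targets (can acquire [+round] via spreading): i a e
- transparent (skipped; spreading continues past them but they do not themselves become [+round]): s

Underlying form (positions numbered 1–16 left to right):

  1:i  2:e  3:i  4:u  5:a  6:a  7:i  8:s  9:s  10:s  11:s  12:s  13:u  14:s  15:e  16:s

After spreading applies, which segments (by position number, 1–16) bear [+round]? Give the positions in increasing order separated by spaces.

From /u/ at 4 leftward: 3 /i/ → [+round]; 2 /e/ → [+round]; bound reached.
From /u/ at 13 leftward: 12 /s/ transparent; 11 /s/ transparent; 10 /s/ transparent; 9 /s/ transparent; 8 /s/ transparent; 7 /i/ → [+round]; 6 /a/ → [+round]; bound reached.
Targets with no active source: positions 1 5 15 stay [-round].

2 3 4 6 7 13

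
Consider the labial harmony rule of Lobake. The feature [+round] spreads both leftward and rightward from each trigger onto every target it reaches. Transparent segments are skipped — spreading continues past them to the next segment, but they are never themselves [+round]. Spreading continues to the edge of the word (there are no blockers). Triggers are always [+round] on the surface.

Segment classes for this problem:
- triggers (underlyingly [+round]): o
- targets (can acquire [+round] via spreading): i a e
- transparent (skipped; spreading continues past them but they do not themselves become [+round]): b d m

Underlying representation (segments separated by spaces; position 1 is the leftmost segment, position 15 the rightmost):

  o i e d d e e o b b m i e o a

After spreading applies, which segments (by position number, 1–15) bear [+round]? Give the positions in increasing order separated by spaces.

From /o/ at 1 rightward: 2 /i/ → [+round]; 3 /e/ → [+round]; 4 /d/ transparent; 5 /d/ transparent; 6 /e/ → [+round]; 7 /e/ → [+round]; 8 /o/ is itself a trigger — this domain ends here.
From /o/ at 1 leftward: word edge.
From /o/ at 8 rightward: 9 /b/ transparent; 10 /b/ transparent; 11 /m/ transparent; 12 /i/ → [+round]; 13 /e/ → [+round]; 14 /o/ is itself a trigger — this domain ends here.
From /o/ at 8 leftward: 7 /e/ → [+round]; 6 /e/ → [+round]; 5 /d/ transparent; 4 /d/ transparent; 3 /e/ → [+round]; 2 /i/ → [+round]; 1 /o/ is itself a trigger — this domain ends here.
From /o/ at 14 rightward: 15 /a/ → [+round]; word edge.
From /o/ at 14 leftward: 13 /e/ → [+round]; 12 /i/ → [+round]; 11 /m/ transparent; 10 /b/ transparent; 9 /b/ transparent; 8 /o/ is itself a trigger — this domain ends here.

1 2 3 6 7 8 12 13 14 15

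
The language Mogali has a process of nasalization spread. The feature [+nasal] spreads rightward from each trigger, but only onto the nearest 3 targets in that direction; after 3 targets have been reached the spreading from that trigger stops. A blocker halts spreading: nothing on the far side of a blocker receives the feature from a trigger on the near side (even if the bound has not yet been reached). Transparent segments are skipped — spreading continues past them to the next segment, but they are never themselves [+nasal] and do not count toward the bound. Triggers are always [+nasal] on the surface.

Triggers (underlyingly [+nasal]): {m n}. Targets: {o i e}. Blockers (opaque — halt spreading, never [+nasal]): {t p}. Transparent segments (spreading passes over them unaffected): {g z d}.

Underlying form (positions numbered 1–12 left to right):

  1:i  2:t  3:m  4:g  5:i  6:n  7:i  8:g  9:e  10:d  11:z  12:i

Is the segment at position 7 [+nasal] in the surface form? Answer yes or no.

yes

From /m/ at 3 rightward: 4 /g/ transparent; 5 /i/ → [+nasal]; 6 /n/ is itself a trigger — this domain ends here.
From /n/ at 6 rightward: 7 /i/ → [+nasal]; 8 /g/ transparent; 9 /e/ → [+nasal]; 10 /d/ transparent; 11 /z/ transparent; 12 /i/ → [+nasal]; bound reached.
Target with no active source: position 1 stays [-nasal].
[+nasal] positions on the surface: 3 5 6 7 9 12.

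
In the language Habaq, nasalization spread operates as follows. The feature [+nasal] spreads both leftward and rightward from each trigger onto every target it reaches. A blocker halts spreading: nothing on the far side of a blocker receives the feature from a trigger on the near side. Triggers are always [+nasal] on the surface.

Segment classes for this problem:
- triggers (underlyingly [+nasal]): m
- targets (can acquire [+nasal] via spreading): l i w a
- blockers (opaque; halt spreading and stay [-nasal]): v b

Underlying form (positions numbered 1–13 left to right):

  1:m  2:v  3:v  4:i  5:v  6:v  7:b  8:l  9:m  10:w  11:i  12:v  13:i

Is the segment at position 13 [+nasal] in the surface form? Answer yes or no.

From /m/ at 1 rightward: 2 /v/ blocks.
From /m/ at 1 leftward: word edge.
From /m/ at 9 rightward: 10 /w/ → [+nasal]; 11 /i/ → [+nasal]; 12 /v/ blocks.
From /m/ at 9 leftward: 8 /l/ → [+nasal]; 7 /b/ blocks.
Targets with no active source: positions 4 13 stay [-nasal].
[+nasal] positions on the surface: 1 8 9 10 11.

no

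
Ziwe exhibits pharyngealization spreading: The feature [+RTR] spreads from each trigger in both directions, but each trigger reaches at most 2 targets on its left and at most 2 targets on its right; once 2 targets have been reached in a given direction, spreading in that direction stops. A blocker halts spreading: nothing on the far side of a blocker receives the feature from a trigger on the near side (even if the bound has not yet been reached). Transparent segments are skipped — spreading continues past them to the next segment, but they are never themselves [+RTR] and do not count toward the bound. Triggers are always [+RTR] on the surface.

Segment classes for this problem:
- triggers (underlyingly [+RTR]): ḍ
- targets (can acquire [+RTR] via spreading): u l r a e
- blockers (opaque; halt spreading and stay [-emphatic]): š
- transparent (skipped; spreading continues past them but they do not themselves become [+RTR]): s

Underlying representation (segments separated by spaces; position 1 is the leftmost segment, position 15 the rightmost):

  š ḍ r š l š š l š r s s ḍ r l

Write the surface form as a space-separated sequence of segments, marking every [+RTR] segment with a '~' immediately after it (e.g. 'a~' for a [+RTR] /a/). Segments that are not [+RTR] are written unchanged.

From /ḍ/ at 2 rightward: 3 /r/ → [+RTR]; 4 /š/ blocks.
From /ḍ/ at 2 leftward: 1 /š/ blocks.
From /ḍ/ at 13 rightward: 14 /r/ → [+RTR]; 15 /l/ → [+RTR]; bound reached.
From /ḍ/ at 13 leftward: 12 /s/ transparent; 11 /s/ transparent; 10 /r/ → [+RTR]; 9 /š/ blocks.
Targets with no active source: positions 5 8 stay [-emphatic].
[+RTR] positions on the surface: 2 3 10 13 14 15.

š ḍ~ r~ š l š š l š r~ s s ḍ~ r~ l~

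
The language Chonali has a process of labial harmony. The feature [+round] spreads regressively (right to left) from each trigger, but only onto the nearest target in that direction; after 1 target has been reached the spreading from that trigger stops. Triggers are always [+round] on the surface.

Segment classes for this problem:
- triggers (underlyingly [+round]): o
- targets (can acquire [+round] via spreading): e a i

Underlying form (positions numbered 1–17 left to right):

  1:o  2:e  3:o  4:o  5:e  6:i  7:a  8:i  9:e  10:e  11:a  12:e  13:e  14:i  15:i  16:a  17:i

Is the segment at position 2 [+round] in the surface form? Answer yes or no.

From /o/ at 1 leftward: word edge.
From /o/ at 3 leftward: 2 /e/ → [+round]; bound reached.
From /o/ at 4 leftward: 3 /o/ is itself a trigger — this domain ends here.
Targets with no active source: positions 5 6 7 8 9 10 11 12 13 14 15 16 17 stay [-round].
[+round] positions on the surface: 1 2 3 4.

yes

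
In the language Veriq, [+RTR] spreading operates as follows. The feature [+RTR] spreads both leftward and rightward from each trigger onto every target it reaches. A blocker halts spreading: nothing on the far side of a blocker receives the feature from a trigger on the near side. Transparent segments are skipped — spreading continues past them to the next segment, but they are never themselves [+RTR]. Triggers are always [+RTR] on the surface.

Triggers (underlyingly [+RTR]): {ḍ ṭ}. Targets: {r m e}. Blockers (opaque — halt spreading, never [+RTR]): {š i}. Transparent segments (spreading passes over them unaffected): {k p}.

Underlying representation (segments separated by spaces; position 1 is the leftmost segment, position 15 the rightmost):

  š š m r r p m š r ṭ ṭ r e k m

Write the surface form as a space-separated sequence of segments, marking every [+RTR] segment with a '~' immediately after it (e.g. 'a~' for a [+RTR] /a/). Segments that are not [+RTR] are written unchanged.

From /ṭ/ at 10 rightward: 11 /ṭ/ is itself a trigger — this domain ends here.
From /ṭ/ at 10 leftward: 9 /r/ → [+RTR]; 8 /š/ blocks.
From /ṭ/ at 11 rightward: 12 /r/ → [+RTR]; 13 /e/ → [+RTR]; 14 /k/ transparent; 15 /m/ → [+RTR]; word edge.
From /ṭ/ at 11 leftward: 10 /ṭ/ is itself a trigger — this domain ends here.
Targets with no active source: positions 3 4 5 7 stay [-emphatic].
[+RTR] positions on the surface: 9 10 11 12 13 15.

š š m r r p m š r~ ṭ~ ṭ~ r~ e~ k m~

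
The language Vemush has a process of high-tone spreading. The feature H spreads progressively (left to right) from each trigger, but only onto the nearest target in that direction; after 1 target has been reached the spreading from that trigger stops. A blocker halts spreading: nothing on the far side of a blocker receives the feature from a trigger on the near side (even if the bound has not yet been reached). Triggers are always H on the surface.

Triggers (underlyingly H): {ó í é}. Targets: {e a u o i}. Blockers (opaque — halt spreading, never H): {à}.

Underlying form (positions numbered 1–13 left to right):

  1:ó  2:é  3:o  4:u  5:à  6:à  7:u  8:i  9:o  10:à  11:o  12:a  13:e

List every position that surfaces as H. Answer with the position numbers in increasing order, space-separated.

From /ó/ at 1 rightward: 2 /é/ is itself a trigger — this domain ends here.
From /é/ at 2 rightward: 3 /o/ → H; bound reached.
Targets with no active source: positions 4 7 8 9 11 12 13 stay [-high tone].

1 2 3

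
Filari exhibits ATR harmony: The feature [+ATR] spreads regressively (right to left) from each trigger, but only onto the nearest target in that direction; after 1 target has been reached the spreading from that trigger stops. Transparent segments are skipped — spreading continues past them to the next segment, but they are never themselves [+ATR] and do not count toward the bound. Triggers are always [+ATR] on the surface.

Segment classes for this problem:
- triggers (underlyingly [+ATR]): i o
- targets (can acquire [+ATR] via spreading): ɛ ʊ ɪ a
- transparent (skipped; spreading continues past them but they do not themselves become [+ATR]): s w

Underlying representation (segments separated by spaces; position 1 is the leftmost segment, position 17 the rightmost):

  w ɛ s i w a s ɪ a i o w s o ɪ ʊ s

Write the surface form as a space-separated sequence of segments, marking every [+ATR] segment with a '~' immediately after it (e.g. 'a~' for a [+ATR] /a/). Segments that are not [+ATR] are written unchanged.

From /i/ at 4 leftward: 3 /s/ transparent; 2 /ɛ/ → [+ATR]; bound reached.
From /i/ at 10 leftward: 9 /a/ → [+ATR]; bound reached.
From /o/ at 11 leftward: 10 /i/ is itself a trigger — this domain ends here.
From /o/ at 14 leftward: 13 /s/ transparent; 12 /w/ transparent; 11 /o/ is itself a trigger — this domain ends here.
Targets with no active source: positions 6 8 15 16 stay [-ATR].
[+ATR] positions on the surface: 2 4 9 10 11 14.

w ɛ~ s i~ w a s ɪ a~ i~ o~ w s o~ ɪ ʊ s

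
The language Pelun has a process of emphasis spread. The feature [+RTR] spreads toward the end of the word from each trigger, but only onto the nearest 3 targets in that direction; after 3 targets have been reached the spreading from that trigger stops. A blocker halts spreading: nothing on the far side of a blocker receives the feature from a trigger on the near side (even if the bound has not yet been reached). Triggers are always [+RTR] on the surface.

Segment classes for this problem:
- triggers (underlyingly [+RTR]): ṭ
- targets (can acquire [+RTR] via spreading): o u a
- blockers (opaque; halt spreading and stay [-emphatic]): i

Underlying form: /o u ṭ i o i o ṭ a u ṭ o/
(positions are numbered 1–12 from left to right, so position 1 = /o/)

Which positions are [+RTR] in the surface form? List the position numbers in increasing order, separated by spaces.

3 8 9 10 11 12

From /ṭ/ at 3 rightward: 4 /i/ blocks.
From /ṭ/ at 8 rightward: 9 /a/ → [+RTR]; 10 /u/ → [+RTR]; 11 /ṭ/ is itself a trigger — this domain ends here.
From /ṭ/ at 11 rightward: 12 /o/ → [+RTR]; word edge.
Targets with no active source: positions 1 2 5 7 stay [-emphatic].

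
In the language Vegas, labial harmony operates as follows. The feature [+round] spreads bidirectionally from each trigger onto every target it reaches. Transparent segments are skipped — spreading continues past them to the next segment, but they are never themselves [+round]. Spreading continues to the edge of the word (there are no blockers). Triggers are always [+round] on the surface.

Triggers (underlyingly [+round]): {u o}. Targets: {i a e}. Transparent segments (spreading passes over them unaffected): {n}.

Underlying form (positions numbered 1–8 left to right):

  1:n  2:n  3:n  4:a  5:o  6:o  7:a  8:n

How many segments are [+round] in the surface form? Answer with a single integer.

4

From /o/ at 5 rightward: 6 /o/ is itself a trigger — this domain ends here.
From /o/ at 5 leftward: 4 /a/ → [+round]; 3 /n/ transparent; 2 /n/ transparent; 1 /n/ transparent; word edge.
From /o/ at 6 rightward: 7 /a/ → [+round]; 8 /n/ transparent; word edge.
From /o/ at 6 leftward: 5 /o/ is itself a trigger — this domain ends here.
[+round] positions on the surface: 4 5 6 7.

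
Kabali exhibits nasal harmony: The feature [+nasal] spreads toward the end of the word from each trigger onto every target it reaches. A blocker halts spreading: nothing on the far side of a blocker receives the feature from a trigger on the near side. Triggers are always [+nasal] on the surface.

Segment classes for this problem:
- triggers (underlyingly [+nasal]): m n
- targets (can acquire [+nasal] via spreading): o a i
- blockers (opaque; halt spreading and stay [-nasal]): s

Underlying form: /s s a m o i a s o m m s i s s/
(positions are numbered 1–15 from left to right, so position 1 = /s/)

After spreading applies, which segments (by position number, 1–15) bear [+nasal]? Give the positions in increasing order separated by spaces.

4 5 6 7 10 11

From /m/ at 4 rightward: 5 /o/ → [+nasal]; 6 /i/ → [+nasal]; 7 /a/ → [+nasal]; 8 /s/ blocks.
From /m/ at 10 rightward: 11 /m/ is itself a trigger — this domain ends here.
From /m/ at 11 rightward: 12 /s/ blocks.
Targets with no active source: positions 3 9 13 stay [-nasal].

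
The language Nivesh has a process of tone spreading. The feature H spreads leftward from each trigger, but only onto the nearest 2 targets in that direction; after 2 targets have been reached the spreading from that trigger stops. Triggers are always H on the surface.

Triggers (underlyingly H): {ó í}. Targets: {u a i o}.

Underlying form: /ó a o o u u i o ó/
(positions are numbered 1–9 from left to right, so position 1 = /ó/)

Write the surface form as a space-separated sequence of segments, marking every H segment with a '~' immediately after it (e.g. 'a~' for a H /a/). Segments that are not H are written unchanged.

ó~ a o o u u i~ o~ ó~

From /ó/ at 1 leftward: word edge.
From /ó/ at 9 leftward: 8 /o/ → H; 7 /i/ → H; bound reached.
Targets with no active source: positions 2 3 4 5 6 stay [-high tone].
H positions on the surface: 1 7 8 9.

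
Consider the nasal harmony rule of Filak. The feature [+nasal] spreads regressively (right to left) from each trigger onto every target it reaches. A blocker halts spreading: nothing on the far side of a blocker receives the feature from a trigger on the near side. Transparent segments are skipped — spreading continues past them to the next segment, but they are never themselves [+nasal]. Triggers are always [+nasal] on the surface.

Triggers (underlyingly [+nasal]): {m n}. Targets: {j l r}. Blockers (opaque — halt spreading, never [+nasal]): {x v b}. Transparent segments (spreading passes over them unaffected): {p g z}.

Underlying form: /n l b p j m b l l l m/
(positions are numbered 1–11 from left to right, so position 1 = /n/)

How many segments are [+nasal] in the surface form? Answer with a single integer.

From /n/ at 1 leftward: word edge.
From /m/ at 6 leftward: 5 /j/ → [+nasal]; 4 /p/ transparent; 3 /b/ blocks.
From /m/ at 11 leftward: 10 /l/ → [+nasal]; 9 /l/ → [+nasal]; 8 /l/ → [+nasal]; 7 /b/ blocks.
Target with no active source: position 2 stays [-nasal].
[+nasal] positions on the surface: 1 5 6 8 9 10 11.

7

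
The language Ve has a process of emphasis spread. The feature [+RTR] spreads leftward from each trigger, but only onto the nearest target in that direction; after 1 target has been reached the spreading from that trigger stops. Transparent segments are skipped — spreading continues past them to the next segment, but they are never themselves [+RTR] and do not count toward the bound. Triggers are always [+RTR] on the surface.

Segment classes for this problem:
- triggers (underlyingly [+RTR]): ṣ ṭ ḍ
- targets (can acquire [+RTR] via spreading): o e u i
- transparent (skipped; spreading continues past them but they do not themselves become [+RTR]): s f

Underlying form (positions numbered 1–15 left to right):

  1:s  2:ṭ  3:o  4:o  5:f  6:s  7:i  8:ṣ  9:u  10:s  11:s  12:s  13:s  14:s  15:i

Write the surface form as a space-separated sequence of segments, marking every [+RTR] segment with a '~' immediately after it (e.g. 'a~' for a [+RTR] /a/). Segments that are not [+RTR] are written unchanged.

From /ṭ/ at 2 leftward: 1 /s/ transparent; word edge.
From /ṣ/ at 8 leftward: 7 /i/ → [+RTR]; bound reached.
Targets with no active source: positions 3 4 9 15 stay [-emphatic].
[+RTR] positions on the surface: 2 7 8.

s ṭ~ o o f s i~ ṣ~ u s s s s s i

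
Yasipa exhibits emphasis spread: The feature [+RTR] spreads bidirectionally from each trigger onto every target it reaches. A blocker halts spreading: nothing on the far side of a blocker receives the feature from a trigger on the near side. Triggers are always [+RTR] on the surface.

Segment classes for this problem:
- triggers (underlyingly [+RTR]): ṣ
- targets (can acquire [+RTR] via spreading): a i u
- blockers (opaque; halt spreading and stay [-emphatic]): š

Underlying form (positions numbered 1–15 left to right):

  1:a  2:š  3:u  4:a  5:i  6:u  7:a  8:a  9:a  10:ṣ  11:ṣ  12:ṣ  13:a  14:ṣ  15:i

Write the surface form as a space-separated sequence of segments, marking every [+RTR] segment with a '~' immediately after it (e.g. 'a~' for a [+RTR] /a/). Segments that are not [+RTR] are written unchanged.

From /ṣ/ at 10 rightward: 11 /ṣ/ is itself a trigger — this domain ends here.
From /ṣ/ at 10 leftward: 9 /a/ → [+RTR]; 8 /a/ → [+RTR]; 7 /a/ → [+RTR]; 6 /u/ → [+RTR]; 5 /i/ → [+RTR]; 4 /a/ → [+RTR]; 3 /u/ → [+RTR]; 2 /š/ blocks.
From /ṣ/ at 11 rightward: 12 /ṣ/ is itself a trigger — this domain ends here.
From /ṣ/ at 11 leftward: 10 /ṣ/ is itself a trigger — this domain ends here.
From /ṣ/ at 12 rightward: 13 /a/ → [+RTR]; 14 /ṣ/ is itself a trigger — this domain ends here.
From /ṣ/ at 12 leftward: 11 /ṣ/ is itself a trigger — this domain ends here.
From /ṣ/ at 14 rightward: 15 /i/ → [+RTR]; word edge.
From /ṣ/ at 14 leftward: 13 /a/ → [+RTR]; 12 /ṣ/ is itself a trigger — this domain ends here.
Target with no active source: position 1 stays [-emphatic].
[+RTR] positions on the surface: 3 4 5 6 7 8 9 10 11 12 13 14 15.

a š u~ a~ i~ u~ a~ a~ a~ ṣ~ ṣ~ ṣ~ a~ ṣ~ i~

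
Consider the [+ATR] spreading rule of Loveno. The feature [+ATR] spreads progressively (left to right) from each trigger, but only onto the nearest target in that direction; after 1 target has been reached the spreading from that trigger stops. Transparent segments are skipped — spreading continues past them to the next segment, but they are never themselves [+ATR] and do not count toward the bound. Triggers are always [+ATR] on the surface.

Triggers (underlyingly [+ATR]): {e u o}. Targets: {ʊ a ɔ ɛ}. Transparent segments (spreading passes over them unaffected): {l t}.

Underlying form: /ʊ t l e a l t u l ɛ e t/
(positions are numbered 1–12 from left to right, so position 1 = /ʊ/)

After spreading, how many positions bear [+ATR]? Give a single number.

5

From /e/ at 4 rightward: 5 /a/ → [+ATR]; bound reached.
From /u/ at 8 rightward: 9 /l/ transparent; 10 /ɛ/ → [+ATR]; bound reached.
From /e/ at 11 rightward: 12 /t/ transparent; word edge.
Target with no active source: position 1 stays [-ATR].
[+ATR] positions on the surface: 4 5 8 10 11.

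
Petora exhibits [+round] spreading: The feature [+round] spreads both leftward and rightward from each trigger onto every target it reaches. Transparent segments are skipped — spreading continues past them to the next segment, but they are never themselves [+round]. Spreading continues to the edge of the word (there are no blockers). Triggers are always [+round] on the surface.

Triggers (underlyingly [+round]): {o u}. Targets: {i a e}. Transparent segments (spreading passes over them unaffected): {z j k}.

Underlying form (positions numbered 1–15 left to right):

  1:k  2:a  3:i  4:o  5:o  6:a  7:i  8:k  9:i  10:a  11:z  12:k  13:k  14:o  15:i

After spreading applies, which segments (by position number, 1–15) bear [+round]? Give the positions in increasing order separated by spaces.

2 3 4 5 6 7 9 10 14 15

From /o/ at 4 rightward: 5 /o/ is itself a trigger — this domain ends here.
From /o/ at 4 leftward: 3 /i/ → [+round]; 2 /a/ → [+round]; 1 /k/ transparent; word edge.
From /o/ at 5 rightward: 6 /a/ → [+round]; 7 /i/ → [+round]; 8 /k/ transparent; 9 /i/ → [+round]; 10 /a/ → [+round]; 11 /z/ transparent; 12 /k/ transparent; 13 /k/ transparent; 14 /o/ is itself a trigger — this domain ends here.
From /o/ at 5 leftward: 4 /o/ is itself a trigger — this domain ends here.
From /o/ at 14 rightward: 15 /i/ → [+round]; word edge.
From /o/ at 14 leftward: 13 /k/ transparent; 12 /k/ transparent; 11 /z/ transparent; 10 /a/ → [+round]; 9 /i/ → [+round]; 8 /k/ transparent; 7 /i/ → [+round]; 6 /a/ → [+round]; 5 /o/ is itself a trigger — this domain ends here.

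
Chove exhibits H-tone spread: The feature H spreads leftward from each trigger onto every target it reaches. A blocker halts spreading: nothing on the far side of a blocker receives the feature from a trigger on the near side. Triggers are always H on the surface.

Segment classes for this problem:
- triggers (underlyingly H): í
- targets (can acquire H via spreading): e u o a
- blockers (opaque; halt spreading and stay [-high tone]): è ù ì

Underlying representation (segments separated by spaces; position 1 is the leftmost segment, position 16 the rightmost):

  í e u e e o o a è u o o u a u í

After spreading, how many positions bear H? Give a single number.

From /í/ at 1 leftward: word edge.
From /í/ at 16 leftward: 15 /u/ → H; 14 /a/ → H; 13 /u/ → H; 12 /o/ → H; 11 /o/ → H; 10 /u/ → H; 9 /è/ blocks.
Targets with no active source: positions 2 3 4 5 6 7 8 stay [-high tone].
H positions on the surface: 1 10 11 12 13 14 15 16.

8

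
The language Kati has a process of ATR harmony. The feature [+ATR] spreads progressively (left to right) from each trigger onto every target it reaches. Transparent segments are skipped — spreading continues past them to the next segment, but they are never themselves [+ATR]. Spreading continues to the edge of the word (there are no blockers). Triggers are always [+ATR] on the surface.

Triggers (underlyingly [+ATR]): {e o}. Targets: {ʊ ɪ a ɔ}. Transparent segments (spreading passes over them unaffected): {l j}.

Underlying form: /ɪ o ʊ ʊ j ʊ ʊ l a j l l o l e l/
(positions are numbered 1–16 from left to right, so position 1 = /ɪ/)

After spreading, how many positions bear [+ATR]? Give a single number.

8

From /o/ at 2 rightward: 3 /ʊ/ → [+ATR]; 4 /ʊ/ → [+ATR]; 5 /j/ transparent; 6 /ʊ/ → [+ATR]; 7 /ʊ/ → [+ATR]; 8 /l/ transparent; 9 /a/ → [+ATR]; 10 /j/ transparent; 11 /l/ transparent; 12 /l/ transparent; 13 /o/ is itself a trigger — this domain ends here.
From /o/ at 13 rightward: 14 /l/ transparent; 15 /e/ is itself a trigger — this domain ends here.
From /e/ at 15 rightward: 16 /l/ transparent; word edge.
Target with no active source: position 1 stays [-ATR].
[+ATR] positions on the surface: 2 3 4 6 7 9 13 15.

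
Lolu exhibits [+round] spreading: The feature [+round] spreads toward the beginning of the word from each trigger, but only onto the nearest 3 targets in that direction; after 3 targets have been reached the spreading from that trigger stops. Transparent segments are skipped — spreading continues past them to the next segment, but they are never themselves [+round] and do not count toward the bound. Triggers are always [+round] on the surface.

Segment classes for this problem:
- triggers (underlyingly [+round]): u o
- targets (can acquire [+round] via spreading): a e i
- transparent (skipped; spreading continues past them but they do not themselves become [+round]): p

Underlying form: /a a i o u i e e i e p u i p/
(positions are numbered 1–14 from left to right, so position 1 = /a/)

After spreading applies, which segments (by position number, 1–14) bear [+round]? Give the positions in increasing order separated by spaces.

From /o/ at 4 leftward: 3 /i/ → [+round]; 2 /a/ → [+round]; 1 /a/ → [+round]; bound reached.
From /u/ at 5 leftward: 4 /o/ is itself a trigger — this domain ends here.
From /u/ at 12 leftward: 11 /p/ transparent; 10 /e/ → [+round]; 9 /i/ → [+round]; 8 /e/ → [+round]; bound reached.
Targets with no active source: positions 6 7 13 stay [-round].

1 2 3 4 5 8 9 10 12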